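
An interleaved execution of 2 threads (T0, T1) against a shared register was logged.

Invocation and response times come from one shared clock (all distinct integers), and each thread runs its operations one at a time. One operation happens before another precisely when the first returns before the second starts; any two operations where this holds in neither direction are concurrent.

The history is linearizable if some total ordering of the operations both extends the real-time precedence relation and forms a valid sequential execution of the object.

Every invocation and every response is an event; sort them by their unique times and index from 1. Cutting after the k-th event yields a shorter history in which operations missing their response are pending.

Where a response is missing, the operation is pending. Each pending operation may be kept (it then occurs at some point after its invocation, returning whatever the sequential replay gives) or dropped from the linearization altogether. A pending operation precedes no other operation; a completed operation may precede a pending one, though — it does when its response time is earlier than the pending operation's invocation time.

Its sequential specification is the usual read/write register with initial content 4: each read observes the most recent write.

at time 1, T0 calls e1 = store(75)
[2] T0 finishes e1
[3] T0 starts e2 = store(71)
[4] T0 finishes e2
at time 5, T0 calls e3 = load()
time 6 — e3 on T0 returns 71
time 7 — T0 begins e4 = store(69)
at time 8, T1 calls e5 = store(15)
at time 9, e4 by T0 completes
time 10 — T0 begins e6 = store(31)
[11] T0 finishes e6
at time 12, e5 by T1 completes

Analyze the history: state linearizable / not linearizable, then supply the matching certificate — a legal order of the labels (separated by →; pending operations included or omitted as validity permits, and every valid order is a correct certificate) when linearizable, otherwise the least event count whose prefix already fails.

1. e1 store(75), leaving value 75
2. e2 store(71), leaving value 71
3. e3 load() → 71, leaving value 71
4. e4 store(69), leaving value 69
5. e5 store(15), leaving value 15
6. e6 store(31), leaving value 31

linearizable — witness: e1 → e2 → e3 → e4 → e5 → e6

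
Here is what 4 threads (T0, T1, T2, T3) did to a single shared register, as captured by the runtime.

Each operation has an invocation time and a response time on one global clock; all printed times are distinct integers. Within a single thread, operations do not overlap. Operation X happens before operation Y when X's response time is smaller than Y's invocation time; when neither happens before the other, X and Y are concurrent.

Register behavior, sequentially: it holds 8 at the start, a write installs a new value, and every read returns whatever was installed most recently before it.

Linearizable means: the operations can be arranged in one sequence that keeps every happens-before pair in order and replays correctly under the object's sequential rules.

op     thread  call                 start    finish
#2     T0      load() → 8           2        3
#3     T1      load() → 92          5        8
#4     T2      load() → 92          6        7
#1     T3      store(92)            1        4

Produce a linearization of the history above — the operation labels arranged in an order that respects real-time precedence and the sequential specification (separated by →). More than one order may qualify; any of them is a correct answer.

#2 → #1 → #3 → #4

step 1: #2 load() → 8 — value 8
step 2: #1 store(92) — value 92
step 3: #3 load() → 92 — value 92
step 4: #4 load() → 92 — value 92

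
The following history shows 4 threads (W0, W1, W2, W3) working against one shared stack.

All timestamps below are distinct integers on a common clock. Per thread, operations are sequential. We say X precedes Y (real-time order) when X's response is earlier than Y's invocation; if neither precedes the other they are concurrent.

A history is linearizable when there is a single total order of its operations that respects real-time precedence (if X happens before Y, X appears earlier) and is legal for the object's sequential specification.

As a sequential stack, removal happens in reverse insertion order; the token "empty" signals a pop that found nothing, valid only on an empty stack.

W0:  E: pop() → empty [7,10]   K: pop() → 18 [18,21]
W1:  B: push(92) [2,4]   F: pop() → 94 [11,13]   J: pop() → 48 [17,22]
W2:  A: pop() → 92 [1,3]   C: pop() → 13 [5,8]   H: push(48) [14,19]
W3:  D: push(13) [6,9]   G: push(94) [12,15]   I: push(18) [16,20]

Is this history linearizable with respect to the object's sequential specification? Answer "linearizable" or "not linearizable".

a witness: B, A, D, C, E, G, F, H, I, K, J
step 1: B push(92) — stack <92>
step 2: A pop() → 92 — stack <>
step 3: D push(13) — stack <13>
step 4: C pop() → 13 — stack <>
step 5: E pop() → empty — stack <>
step 6: G push(94) — stack <94>
step 7: F pop() → 94 — stack <>
step 8: H push(48) — stack <48>
step 9: I push(18) — stack <48,18>
step 10: K pop() → 18 — stack <48>
step 11: J pop() → 48 — stack <>

linearizable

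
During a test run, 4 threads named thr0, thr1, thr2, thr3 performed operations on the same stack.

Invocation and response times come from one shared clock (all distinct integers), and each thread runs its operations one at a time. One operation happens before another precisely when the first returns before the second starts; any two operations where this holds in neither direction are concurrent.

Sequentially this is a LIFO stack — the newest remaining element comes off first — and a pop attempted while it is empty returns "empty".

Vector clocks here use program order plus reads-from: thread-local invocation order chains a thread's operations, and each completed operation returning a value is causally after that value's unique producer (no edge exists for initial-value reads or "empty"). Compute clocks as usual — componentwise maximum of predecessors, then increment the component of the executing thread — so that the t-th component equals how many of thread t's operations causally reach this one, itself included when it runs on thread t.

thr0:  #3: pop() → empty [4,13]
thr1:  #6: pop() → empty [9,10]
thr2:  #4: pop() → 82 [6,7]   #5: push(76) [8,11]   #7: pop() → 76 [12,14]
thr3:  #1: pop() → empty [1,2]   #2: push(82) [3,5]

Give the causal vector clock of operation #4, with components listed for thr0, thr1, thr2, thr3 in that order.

(0, 0, 1, 2)

VC(#1, invoked at 1): no causal predecessors; +1 on thr3 → (0, 0, 0, 1)
VC(#6, invoked at 9): no causal predecessors; +1 on thr1 → (0, 1, 0, 0)
VC(#3, invoked at 4): no causal predecessors; +1 on thr0 → (1, 0, 0, 0)
#2, invoked 3, takes VC(#1)=(0, 0, 0, 1) under max, adds 1 for thr3 → (0, 0, 0, 2)
#4, invoked 6, takes VC(#2)=(0, 0, 0, 2) under max, adds 1 for thr2 → (0, 0, 1, 2)
#5, invoked 8, takes VC(#4)=(0, 0, 1, 2) under max, adds 1 for thr2 → (0, 0, 2, 2)
#7, invoked 12, takes VC(#5)=(0, 0, 2, 2) under max, adds 1 for thr2 → (0, 0, 3, 2)
target: VC(#4) = (0, 0, 1, 2)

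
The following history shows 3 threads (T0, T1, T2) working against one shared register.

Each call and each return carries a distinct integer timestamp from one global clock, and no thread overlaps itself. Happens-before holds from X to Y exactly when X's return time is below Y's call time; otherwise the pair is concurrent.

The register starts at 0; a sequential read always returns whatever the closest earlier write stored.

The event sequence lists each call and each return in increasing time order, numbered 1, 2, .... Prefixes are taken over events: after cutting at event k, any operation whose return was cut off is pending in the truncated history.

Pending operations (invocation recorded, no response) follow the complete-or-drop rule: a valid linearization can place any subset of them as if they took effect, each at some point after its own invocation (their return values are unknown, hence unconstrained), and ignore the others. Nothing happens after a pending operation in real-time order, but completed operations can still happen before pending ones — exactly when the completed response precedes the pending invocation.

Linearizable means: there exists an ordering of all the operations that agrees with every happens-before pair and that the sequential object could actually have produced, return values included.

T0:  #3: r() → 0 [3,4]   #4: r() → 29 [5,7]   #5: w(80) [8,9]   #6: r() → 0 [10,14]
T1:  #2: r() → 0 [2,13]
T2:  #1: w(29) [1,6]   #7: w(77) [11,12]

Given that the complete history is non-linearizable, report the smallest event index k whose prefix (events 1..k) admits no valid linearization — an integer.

events 1..13 are linearizable; a witness order is #2, #3, #1, #4, #5, #6, #7:
step 1: #2 r() → 0 — value 0
step 2: #3 r() → 0 — value 0
step 3: #1 w(29) — value 29
step 4: #4 r() → 29 — value 29
step 5: #5 w(80) — value 80
step 6: #6 r() (pending, included) — value 80
step 7: #7 w(77) — value 77
include event 14 — #6 responding at 14 — and every candidate order breaks
e.g. #1, #2, #3, #4, #5, #6, #7: illegal at step 2, since #2 r() → 0 cannot apply there
e.g. #1, #2, #3, #4, #5, #7, #6: illegal at step 2, since #2 r() → 0 cannot apply there

14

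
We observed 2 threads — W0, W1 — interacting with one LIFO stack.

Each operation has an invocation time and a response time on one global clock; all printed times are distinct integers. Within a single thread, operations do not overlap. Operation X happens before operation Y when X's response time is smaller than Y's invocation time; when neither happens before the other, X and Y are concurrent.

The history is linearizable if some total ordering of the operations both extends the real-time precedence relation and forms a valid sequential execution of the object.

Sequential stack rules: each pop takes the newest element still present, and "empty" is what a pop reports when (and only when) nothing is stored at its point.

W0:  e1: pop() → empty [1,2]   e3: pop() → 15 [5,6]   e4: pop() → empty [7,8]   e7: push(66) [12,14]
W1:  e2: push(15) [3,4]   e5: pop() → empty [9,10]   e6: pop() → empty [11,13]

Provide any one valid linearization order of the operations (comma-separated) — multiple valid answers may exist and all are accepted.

e1, e2, e3, e4, e5, e6, e7

step 1: e1 pop() → empty — stack <>
step 2: e2 push(15) — stack <15>
step 3: e3 pop() → 15 — stack <>
step 4: e4 pop() → empty — stack <>
step 5: e5 pop() → empty — stack <>
step 6: e6 pop() → empty — stack <>
step 7: e7 push(66) — stack <66>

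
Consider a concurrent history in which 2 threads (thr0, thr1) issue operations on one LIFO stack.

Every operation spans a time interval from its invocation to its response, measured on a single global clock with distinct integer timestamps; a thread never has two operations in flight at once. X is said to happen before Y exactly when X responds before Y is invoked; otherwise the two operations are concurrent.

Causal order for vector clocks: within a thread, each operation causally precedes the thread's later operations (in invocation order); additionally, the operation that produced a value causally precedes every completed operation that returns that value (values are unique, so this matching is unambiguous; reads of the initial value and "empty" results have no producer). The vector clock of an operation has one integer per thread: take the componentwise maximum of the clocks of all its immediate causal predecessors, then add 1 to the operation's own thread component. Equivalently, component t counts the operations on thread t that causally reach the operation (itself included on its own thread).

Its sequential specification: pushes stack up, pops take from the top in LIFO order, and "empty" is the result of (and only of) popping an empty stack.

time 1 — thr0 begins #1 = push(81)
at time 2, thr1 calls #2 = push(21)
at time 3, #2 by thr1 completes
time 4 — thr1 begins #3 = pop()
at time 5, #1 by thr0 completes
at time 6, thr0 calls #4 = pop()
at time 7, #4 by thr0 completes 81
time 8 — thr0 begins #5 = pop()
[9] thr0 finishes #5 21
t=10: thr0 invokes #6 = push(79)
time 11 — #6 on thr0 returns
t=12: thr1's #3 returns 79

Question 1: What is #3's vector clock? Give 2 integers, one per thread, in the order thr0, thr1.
#2 (invocation 2): nothing precedes it; thr1's component alone gives (0, 1)
#1 (invocation 1): nothing precedes it; thr0's component alone gives (1, 0)
#4, invoked 6, takes VC(#1)=(1, 0) under max, adds 1 for thr0 → (2, 0)
#5, invoked 8, takes VC(#2)=(0, 1), VC(#4)=(2, 0) under max, adds 1 for thr0 → (3, 1)
#6, invoked 10, takes VC(#5)=(3, 1) under max, adds 1 for thr0 → (4, 1)
#3, invoked 4, takes VC(#2)=(0, 1), VC(#6)=(4, 1) under max, adds 1 for thr1 → (4, 2)
target: VC(#3) = (4, 2)

(4, 2)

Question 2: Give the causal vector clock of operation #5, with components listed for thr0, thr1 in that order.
VC(#2, invoked at 2): no causal predecessors; +1 on thr1 → (0, 1)
VC(#1, invoked at 1): no causal predecessors; +1 on thr0 → (1, 0)
from VC(#1)=(1, 0), #4 (invoked 6) maxes components and bumps thr0 → (2, 0)
from VC(#2)=(0, 1), VC(#4)=(2, 0), #5 (invoked 8) maxes components and bumps thr0 → (3, 1)
from VC(#5)=(3, 1), #6 (invoked 10) maxes components and bumps thr0 → (4, 1)
from VC(#2)=(0, 1), VC(#6)=(4, 1), #3 (invoked 4) maxes components and bumps thr1 → (4, 2)
target: VC(#5) = (3, 1)

(3, 1)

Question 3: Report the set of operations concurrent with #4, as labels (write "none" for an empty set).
#4 runs from 6 to 7; window-overlapping ops are concurrent
#1 [1,5]: before
#2 [2,3]: before
#3 [4,12]: concurrent
#5 [8,9]: after
#6 [10,11]: after

#3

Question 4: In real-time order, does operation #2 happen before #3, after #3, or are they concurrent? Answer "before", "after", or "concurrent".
#2 spans [2,3], #3 spans [4,12]
resp(#2)=3 < inv(#3)=4

before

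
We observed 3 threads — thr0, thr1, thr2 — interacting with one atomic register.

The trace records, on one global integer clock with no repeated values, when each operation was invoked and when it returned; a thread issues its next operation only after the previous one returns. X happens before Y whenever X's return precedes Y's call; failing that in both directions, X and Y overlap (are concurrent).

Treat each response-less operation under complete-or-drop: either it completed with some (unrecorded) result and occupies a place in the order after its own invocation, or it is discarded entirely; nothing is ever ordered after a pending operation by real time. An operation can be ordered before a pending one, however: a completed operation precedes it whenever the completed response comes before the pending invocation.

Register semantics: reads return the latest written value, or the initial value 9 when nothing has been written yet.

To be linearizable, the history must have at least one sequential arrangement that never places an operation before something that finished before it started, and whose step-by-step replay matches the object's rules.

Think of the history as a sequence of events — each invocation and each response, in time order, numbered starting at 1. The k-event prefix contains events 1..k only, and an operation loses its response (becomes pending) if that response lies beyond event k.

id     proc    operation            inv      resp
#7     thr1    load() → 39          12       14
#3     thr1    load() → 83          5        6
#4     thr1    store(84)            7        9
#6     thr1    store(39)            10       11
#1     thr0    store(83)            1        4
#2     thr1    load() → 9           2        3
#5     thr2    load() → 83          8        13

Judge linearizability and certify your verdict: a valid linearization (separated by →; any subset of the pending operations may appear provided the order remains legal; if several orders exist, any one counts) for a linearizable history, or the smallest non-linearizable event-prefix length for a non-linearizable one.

1. #2 load() → 9, leaving value 9
2. #1 store(83), leaving value 83
3. #3 load() → 83, leaving value 83
4. #5 load() → 83, leaving value 83
5. #4 store(84), leaving value 84
6. #6 store(39), leaving value 39
7. #7 load() → 39, leaving value 39

linearizable — witness: #2 → #1 → #3 → #5 → #4 → #6 → #7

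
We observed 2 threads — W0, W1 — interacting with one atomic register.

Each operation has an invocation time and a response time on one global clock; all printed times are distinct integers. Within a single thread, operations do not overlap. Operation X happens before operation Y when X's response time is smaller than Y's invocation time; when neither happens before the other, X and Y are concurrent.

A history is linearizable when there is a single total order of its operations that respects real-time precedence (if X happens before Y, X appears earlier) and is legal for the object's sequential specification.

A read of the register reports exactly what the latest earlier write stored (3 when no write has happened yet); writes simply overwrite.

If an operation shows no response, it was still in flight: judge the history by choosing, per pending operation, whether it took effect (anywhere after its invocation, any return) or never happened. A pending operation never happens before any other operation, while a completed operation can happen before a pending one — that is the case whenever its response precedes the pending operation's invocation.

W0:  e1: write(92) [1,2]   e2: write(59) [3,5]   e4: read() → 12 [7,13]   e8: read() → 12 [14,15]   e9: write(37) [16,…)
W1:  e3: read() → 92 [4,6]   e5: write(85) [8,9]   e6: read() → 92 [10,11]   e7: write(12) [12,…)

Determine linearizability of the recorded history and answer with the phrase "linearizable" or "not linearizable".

not linearizable

events 1..10 are fine; event 11 — the response of e6 at time 11 — makes the prefix non-linearizable
every one of the 2 real-time-consistent orders over 5 completed atomic register ops fails the sequential spec
every completion of the 1 pending operation (e4) was checked; none linearizes
sample order e1, e2, e3, e5, e6 (pending dropped) stalls at step 3 — e3 read() → 92 has no legal effect
sample order e1, e3, e2, e5, e6 (pending dropped) stalls at step 5 — e6 read() → 92 has no legal effect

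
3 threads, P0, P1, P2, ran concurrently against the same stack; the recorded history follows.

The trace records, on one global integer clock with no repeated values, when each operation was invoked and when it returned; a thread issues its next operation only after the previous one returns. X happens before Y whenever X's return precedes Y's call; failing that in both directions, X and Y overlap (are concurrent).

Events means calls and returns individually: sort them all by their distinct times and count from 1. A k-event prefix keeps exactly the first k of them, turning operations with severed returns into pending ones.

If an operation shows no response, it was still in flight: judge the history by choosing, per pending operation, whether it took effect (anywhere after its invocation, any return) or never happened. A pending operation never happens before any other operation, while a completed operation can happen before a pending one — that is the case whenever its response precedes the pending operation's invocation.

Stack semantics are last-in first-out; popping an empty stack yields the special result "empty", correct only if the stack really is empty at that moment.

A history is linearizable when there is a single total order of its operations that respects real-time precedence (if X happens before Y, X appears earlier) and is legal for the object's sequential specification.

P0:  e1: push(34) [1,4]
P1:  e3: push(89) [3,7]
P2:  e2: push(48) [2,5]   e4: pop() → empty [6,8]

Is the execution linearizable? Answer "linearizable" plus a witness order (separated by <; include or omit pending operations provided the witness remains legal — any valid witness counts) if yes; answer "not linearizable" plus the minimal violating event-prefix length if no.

not linearizable — minimal violating prefix: 8 events

already the first 8 events (up to e4's response at time 8) admit no linearization; the first 7 still do
every one of the 8 real-time-consistent orders over 4 completed stack ops fails the sequential spec
for example e1, e2, e3, e4 fails at step 4: e4 pop() → empty is not legal there
for example e1, e2, e4, e3 fails at step 3: e4 pop() → empty is not legal there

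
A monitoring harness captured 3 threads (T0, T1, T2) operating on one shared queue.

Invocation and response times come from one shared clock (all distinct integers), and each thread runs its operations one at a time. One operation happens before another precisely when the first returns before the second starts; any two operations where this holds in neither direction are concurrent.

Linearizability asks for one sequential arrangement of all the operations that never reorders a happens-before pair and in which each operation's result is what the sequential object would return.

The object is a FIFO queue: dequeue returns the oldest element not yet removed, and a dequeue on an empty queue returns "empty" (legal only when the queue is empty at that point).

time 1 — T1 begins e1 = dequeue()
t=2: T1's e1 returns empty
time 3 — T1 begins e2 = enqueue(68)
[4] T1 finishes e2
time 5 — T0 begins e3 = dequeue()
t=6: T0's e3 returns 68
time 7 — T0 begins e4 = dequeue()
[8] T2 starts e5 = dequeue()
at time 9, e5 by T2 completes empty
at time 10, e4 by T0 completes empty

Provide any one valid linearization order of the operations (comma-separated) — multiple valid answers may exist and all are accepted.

e1, e2, e3, e4, e5

1. e1 dequeue() → empty, leaving queue <>
2. e2 enqueue(68), leaving queue <68>
3. e3 dequeue() → 68, leaving queue <>
4. e4 dequeue() → empty, leaving queue <>
5. e5 dequeue() → empty, leaving queue <>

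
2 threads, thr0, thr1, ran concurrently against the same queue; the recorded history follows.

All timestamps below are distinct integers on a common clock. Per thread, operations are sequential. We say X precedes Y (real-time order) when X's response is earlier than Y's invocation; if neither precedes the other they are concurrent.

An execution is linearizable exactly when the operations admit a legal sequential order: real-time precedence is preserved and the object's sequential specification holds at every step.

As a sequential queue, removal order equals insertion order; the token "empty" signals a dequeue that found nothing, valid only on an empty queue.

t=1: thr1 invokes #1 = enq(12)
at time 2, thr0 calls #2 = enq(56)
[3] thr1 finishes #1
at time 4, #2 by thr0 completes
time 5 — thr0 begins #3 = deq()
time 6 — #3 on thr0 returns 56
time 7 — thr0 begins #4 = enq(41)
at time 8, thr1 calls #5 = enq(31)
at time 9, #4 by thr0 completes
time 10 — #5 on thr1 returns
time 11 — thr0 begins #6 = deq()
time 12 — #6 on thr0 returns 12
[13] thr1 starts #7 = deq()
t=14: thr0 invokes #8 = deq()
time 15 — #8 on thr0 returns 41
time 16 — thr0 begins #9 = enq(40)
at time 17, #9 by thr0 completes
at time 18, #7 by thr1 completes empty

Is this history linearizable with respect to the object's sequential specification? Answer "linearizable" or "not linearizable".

through event 17 a valid linearization exists; event 18 (#7 responding at time 18) ends that
no legal order exists: 12 real-time-consistent candidates over 9 completed queue operations, all rejected
sample order #1, #2, #3, #4, #5, #6, #7, #8, #9 stalls at step 3 — #3 deq() → 56 has no legal effect
sample order #1, #2, #3, #4, #5, #6, #8, #7, #9 stalls at step 3 — #3 deq() → 56 has no legal effect

not linearizable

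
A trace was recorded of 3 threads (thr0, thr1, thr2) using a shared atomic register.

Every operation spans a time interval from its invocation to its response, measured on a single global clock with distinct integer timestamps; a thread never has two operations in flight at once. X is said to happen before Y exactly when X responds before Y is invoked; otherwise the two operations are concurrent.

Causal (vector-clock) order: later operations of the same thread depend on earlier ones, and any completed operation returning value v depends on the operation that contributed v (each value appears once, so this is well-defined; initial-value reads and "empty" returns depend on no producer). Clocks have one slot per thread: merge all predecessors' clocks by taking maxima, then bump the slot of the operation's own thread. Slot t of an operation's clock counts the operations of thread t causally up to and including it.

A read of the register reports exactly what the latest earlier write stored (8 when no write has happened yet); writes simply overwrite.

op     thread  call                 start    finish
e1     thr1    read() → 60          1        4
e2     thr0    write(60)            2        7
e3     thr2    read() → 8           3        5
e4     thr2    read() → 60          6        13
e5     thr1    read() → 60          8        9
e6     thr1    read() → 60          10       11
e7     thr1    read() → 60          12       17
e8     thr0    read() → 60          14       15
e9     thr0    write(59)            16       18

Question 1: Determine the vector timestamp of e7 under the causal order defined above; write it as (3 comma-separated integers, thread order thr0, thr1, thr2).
(1, 4, 0)

root op e3, invoked 3: fresh clock plus thr2's own tick → (0, 0, 1)
root op e2, invoked 2: fresh clock plus thr0's own tick → (1, 0, 0)
from VC(e2)=(1, 0, 0), e1 (invoked 1) maxes components and bumps thr1 → (1, 1, 0)
from VC(e2)=(1, 0, 0), e8 (invoked 14) maxes components and bumps thr0 → (2, 0, 0)
from VC(e2)=(1, 0, 0), VC(e3)=(0, 0, 1), e4 (invoked 6) maxes components and bumps thr2 → (1, 0, 2)
from VC(e1)=(1, 1, 0), VC(e2)=(1, 0, 0), e5 (invoked 8) maxes components and bumps thr1 → (1, 2, 0)
from VC(e8)=(2, 0, 0), e9 (invoked 16) maxes components and bumps thr0 → (3, 0, 0)
from VC(e2)=(1, 0, 0), VC(e5)=(1, 2, 0), e6 (invoked 10) maxes components and bumps thr1 → (1, 3, 0)
from VC(e2)=(1, 0, 0), VC(e6)=(1, 3, 0), e7 (invoked 12) maxes components and bumps thr1 → (1, 4, 0)
target: VC(e7) = (1, 4, 0)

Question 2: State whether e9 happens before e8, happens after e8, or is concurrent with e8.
after

e9 spans [16,18], e8 spans [14,15]
resp(e8)=15 < inv(e9)=16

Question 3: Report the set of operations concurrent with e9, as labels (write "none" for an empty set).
e7

e9 runs from 16 to 18; window-overlapping ops are concurrent
e1 [1,4]: before
e2 [2,7]: before
e3 [3,5]: before
e4 [6,13]: before
e5 [8,9]: before
e6 [10,11]: before
e7 [12,17]: concurrent
e8 [14,15]: before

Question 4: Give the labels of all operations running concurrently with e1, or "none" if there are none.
e2, e3

e1 spans [1,4]: anything still running between times 1 and 4 counts as concurrent
e2 [2,7]: concurrent
e3 [3,5]: concurrent
e4 [6,13]: after
e5 [8,9]: after
e6 [10,11]: after
e7 [12,17]: after
e8 [14,15]: after
e9 [16,18]: after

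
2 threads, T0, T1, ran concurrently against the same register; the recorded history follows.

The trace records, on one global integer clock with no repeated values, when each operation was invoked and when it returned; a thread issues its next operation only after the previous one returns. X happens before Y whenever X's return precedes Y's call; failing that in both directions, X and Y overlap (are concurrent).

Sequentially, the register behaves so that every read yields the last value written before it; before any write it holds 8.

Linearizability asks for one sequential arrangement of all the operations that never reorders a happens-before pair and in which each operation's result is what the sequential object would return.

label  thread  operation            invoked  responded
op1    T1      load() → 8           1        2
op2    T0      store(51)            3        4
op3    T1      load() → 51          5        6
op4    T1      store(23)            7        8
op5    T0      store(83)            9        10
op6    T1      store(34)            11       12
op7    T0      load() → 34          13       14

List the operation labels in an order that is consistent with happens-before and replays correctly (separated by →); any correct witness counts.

after step 1 (op1 load() → 8): value 8
after step 2 (op2 store(51)): value 51
after step 3 (op3 load() → 51): value 51
after step 4 (op4 store(23)): value 23
after step 5 (op5 store(83)): value 83
after step 6 (op6 store(34)): value 34
after step 7 (op7 load() → 34): value 34

op1 → op2 → op3 → op4 → op5 → op6 → op7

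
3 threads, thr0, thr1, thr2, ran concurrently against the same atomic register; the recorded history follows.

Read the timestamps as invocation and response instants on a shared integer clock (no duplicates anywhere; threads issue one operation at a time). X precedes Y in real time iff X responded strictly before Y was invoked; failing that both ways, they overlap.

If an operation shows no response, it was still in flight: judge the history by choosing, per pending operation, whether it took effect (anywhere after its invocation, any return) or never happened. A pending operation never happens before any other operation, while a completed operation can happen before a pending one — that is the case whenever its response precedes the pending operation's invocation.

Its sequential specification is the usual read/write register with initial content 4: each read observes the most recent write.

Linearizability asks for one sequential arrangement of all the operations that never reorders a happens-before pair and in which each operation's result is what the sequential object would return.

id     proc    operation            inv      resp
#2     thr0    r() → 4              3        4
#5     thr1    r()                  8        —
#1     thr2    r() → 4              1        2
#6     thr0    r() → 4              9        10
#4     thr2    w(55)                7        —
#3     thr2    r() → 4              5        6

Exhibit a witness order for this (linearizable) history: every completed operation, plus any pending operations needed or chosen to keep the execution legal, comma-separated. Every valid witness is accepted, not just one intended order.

step 1: #1 r() → 4 — value 4
step 2: #2 r() → 4 — value 4
step 3: #3 r() → 4 — value 4
step 4: #5 r() (pending, included) — value 4
step 5: #6 r() → 4 — value 4

#1, #2, #3, #5, #6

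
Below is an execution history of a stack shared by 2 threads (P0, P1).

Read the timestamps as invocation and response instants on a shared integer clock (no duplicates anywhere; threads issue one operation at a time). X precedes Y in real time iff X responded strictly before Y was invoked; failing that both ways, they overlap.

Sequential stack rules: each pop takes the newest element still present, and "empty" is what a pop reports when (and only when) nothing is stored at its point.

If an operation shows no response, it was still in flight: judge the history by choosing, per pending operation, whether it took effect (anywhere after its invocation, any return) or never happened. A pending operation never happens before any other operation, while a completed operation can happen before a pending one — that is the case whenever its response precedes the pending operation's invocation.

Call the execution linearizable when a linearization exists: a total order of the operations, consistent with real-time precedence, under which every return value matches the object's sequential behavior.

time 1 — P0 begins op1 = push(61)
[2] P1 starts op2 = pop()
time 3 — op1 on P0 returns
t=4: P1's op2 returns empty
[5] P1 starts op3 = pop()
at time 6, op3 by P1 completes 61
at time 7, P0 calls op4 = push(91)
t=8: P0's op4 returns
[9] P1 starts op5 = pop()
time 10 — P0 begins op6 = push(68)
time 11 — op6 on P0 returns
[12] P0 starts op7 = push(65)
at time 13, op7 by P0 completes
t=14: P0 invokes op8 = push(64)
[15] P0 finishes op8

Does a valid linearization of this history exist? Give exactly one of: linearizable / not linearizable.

one valid linearization: op2, op1, op3, op4, op5, op6, op7, op8
1. op2 pop() → empty, leaving stack <>
2. op1 push(61), leaving stack <61>
3. op3 pop() → 61, leaving stack <>
4. op4 push(91), leaving stack <91>
5. op5 pop() (pending, included), leaving stack <>
6. op6 push(68), leaving stack <68>
7. op7 push(65), leaving stack <68,65>
8. op8 push(64), leaving stack <68,65,64>

linearizable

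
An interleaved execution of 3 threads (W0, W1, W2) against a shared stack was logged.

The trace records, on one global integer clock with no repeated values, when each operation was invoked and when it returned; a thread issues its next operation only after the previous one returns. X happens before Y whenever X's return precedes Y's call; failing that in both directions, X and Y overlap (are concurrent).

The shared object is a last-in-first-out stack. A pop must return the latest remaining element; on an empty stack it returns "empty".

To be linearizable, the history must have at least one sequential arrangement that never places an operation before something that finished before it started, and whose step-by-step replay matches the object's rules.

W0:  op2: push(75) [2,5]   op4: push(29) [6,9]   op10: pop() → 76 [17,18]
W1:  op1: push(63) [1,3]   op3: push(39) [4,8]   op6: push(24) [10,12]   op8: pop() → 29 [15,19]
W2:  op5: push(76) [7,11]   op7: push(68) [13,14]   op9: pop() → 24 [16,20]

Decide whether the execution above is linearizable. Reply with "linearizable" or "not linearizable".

not linearizable

already the first 19 events (up to op8's response at time 19) admit no linearization; the first 18 still do
the 9 completed operations admit 38 real-time orders; each fails the stack replay
including or dropping the 1 pending operation (op9) in any combination fails
e.g. op1, op2, op3, op4, op5, op6, op7, op8, op10 (pending dropped): illegal at step 8, since op8 pop() → 29 cannot apply there
e.g. op1, op2, op3, op4, op5, op6, op7, op10, op8 (pending dropped): illegal at step 8, since op10 pop() → 76 cannot apply there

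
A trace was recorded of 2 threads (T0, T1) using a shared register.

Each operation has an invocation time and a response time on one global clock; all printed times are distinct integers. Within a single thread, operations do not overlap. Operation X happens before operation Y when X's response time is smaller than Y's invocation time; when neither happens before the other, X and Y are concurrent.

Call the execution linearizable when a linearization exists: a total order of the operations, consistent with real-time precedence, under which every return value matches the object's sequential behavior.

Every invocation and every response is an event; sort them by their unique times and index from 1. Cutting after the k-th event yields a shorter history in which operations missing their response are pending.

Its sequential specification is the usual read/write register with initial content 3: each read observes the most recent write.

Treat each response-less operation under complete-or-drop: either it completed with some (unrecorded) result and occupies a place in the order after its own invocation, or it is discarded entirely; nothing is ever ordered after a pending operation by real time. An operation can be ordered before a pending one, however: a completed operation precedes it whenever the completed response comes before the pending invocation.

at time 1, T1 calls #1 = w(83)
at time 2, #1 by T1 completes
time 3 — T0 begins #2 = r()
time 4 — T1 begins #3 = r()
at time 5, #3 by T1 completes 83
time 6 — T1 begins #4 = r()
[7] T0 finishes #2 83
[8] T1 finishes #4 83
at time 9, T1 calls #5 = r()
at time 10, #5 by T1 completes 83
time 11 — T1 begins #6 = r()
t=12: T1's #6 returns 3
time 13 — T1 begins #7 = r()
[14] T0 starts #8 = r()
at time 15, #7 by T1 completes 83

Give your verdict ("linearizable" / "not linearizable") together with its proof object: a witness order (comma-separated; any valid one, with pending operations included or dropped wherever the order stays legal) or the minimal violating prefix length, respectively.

not linearizable — minimal violating prefix: 12 events

the violation lands at event 12, #6's response at time 12: events 1..11 linearize, events 1..12 do not
all 3 real-time-respecting orders fail — 6 completed register operations, no legal replay
take #1, #2, #3, #4, #5, #6: step 6 already fails, because #6 r() → 3 cannot occur there
take #1, #3, #2, #4, #5, #6: step 6 already fails, because #6 r() → 3 cannot occur there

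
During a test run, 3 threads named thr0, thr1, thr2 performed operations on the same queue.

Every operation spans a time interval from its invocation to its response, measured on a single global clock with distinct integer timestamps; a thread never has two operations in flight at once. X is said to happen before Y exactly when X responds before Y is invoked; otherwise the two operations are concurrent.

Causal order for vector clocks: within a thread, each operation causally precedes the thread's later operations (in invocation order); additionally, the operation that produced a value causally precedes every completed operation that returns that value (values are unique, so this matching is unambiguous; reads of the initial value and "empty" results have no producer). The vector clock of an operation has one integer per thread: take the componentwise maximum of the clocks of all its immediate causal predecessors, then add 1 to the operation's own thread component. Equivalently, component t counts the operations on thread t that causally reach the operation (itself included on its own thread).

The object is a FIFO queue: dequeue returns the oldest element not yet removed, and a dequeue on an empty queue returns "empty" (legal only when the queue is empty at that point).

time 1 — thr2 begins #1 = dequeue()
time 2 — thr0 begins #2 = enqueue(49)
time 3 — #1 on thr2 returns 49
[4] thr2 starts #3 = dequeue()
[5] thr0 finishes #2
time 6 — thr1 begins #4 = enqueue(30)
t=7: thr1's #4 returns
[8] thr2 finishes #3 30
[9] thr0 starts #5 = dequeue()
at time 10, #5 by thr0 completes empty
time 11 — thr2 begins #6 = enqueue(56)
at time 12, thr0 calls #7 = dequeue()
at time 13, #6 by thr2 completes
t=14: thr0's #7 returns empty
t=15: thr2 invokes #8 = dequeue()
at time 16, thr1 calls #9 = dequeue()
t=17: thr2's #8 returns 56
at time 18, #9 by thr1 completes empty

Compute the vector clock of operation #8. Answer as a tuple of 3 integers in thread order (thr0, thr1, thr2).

VC(#4, invoked at 6): no causal predecessors; +1 on thr1 → (0, 1, 0)
VC(#2, invoked at 2): no causal predecessors; +1 on thr0 → (1, 0, 0)
from VC(#4)=(0, 1, 0), #9 (invoked 16) maxes components and bumps thr1 → (0, 2, 0)
from VC(#2)=(1, 0, 0), #1 (invoked 1) maxes components and bumps thr2 → (1, 0, 1)
from VC(#2)=(1, 0, 0), #5 (invoked 9) maxes components and bumps thr0 → (2, 0, 0)
from VC(#5)=(2, 0, 0), #7 (invoked 12) maxes components and bumps thr0 → (3, 0, 0)
from VC(#1)=(1, 0, 1), VC(#4)=(0, 1, 0), #3 (invoked 4) maxes components and bumps thr2 → (1, 1, 2)
from VC(#3)=(1, 1, 2), #6 (invoked 11) maxes components and bumps thr2 → (1, 1, 3)
from VC(#6)=(1, 1, 3), #8 (invoked 15) maxes components and bumps thr2 → (1, 1, 4)
target: VC(#8) = (1, 1, 4)

(1, 1, 4)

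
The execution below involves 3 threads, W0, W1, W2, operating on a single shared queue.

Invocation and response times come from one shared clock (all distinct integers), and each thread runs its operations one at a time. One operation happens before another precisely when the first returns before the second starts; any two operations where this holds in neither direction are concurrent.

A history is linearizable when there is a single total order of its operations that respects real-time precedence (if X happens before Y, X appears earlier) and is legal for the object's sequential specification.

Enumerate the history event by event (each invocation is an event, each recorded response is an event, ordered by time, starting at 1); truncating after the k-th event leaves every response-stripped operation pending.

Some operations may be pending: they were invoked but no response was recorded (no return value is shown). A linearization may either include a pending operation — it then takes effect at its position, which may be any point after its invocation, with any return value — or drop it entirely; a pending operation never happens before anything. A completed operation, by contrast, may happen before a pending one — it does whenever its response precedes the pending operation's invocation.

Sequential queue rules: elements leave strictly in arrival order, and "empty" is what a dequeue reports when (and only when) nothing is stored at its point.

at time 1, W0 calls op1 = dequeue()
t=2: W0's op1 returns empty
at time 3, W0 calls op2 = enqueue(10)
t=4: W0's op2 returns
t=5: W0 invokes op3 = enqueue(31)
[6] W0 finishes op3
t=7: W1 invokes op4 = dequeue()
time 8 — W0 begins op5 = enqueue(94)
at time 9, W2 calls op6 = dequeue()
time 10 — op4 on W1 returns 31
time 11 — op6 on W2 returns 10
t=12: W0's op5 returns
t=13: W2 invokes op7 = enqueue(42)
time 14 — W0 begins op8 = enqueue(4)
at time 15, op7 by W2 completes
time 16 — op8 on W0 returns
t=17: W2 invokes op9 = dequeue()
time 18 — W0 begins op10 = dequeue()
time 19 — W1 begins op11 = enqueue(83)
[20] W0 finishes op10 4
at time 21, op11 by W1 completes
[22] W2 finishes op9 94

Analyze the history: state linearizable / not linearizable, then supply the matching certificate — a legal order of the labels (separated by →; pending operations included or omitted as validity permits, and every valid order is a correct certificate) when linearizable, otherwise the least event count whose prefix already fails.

after step 1 (op1 dequeue() → empty): queue <>
after step 2 (op2 enqueue(10)): queue <10>
after step 3 (op3 enqueue(31)): queue <10,31>
after step 4 (op5 enqueue(94)): queue <10,31,94>
after step 5 (op6 dequeue() → 10): queue <31,94>
after step 6 (op4 dequeue() → 31): queue <94>
after step 7 (op8 enqueue(4)): queue <94,4>
after step 8 (op7 enqueue(42)): queue <94,4,42>
after step 9 (op9 dequeue() → 94): queue <4,42>
after step 10 (op10 dequeue() → 4): queue <42>
after step 11 (op11 enqueue(83)): queue <42,83>

linearizable — witness: op1 → op2 → op3 → op5 → op6 → op4 → op8 → op7 → op9 → op10 → op11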